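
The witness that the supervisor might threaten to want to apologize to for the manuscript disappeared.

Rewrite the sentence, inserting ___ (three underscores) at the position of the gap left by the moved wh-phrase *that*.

The witness that the supervisor might threaten to want to apologize to ___ for the manuscript disappeared.

'that' functions as the object of the preposition 'to'. The gap is right after 'to'.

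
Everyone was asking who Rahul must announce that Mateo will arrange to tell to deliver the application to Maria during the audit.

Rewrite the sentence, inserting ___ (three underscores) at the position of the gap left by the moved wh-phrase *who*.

Before movement: Rahul must announce that Mateo will arrange to tell who to deliver the application to Maria during the audit.
'who' is the direct object of 'tell'. The gap is right after 'tell'.

Everyone was asking who Rahul must announce that Mateo will arrange to tell ___ to deliver the application to Maria during the audit.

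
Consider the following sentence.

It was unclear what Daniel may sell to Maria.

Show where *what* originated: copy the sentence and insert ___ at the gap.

It was unclear what Daniel may sell ___ to Maria.

In situ: Daniel may sell what to Maria.
The filler 'what' is interpreted as the direct object of 'sell'. The gap is right after 'sell'.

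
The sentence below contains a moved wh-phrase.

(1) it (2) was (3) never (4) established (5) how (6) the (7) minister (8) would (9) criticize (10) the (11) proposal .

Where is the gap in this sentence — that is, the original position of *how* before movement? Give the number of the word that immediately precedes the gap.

11

In situ: The minister would criticize the proposal how.
'how' is the manner adjunct. Wh-movement fronts it, leaving a gap right after 'proposal':
It was never established how the minister would criticize the proposal ___.
'proposal' is word 11.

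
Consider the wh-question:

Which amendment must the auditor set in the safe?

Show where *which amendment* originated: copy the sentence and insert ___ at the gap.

In situ: The auditor must set which amendment in the safe.
'which amendment' functions as the direct object of 'set'. The gap is right after 'set'.

Which amendment must the auditor set ___ in the safe?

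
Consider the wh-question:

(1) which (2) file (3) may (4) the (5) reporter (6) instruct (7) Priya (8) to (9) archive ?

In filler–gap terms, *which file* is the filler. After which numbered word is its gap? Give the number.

9

Pre-movement form: The reporter may instruct Priya to archive which file.
'which file' is the direct object of 'archive'. Wh-movement fronts it, leaving a gap right after 'archive':
Which file may the reporter instruct Priya to archive ___?
'archive' is word 9.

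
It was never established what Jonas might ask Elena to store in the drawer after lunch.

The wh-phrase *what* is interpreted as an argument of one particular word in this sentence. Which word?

store

Pre-movement form: Jonas might ask Elena to store what in the drawer after lunch.
'what' is the direct object of 'store'. Fronting leaves a gap immediately after 'store':
It was never established what Jonas might ask Elena to store ___ in the drawer after lunch.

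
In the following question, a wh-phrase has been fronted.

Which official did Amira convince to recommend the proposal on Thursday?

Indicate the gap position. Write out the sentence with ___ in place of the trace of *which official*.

Pre-movement form: Amira did convince which official to recommend the proposal on Thursday.
The filler 'which official' is interpreted as the direct object of 'convince'. The gap is right after 'convince'.

Which official did Amira convince ___ to recommend the proposal on Thursday?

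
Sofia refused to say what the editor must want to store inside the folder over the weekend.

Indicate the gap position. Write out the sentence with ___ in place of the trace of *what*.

Underlying clause: The editor must want to store what inside the folder over the weekend.
'what' functions as the direct object of 'store'. The gap is right after 'store'.

Sofia refused to say what the editor must want to store ___ inside the folder over the weekend.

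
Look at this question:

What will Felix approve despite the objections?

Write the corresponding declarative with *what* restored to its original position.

'what' functions as the direct object of 'approve'. Fronting leaves a gap immediately after 'approve':
What will Felix approve ___ despite the objections?

Felix will approve what despite the objections.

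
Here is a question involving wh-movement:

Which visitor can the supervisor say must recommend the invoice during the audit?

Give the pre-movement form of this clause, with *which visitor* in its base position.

The supervisor can say which visitor must recommend the invoice during the audit.

'which visitor' functions as the subject of the clause embedded under 'say'. Wh-movement fronts it, leaving a gap right after 'say':
Which visitor can the supervisor say ___ must recommend the invoice during the audit?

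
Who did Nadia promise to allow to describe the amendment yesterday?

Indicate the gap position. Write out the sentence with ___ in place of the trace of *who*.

Pre-movement form: Nadia did promise to allow who to describe the amendment yesterday.
'who' functions as the direct object of 'allow'. The gap is right after 'allow'.

Who did Nadia promise to allow ___ to describe the amendment yesterday?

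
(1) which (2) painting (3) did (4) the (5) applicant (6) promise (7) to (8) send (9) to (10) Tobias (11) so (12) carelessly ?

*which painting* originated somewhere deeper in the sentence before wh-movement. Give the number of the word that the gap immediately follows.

Pre-movement form: The applicant did promise to send which painting to Tobias so carelessly.
The filler 'which painting' is interpreted as the direct object of 'send'. It moves to the left edge, and the trace sits right after 'send':
Which painting did the applicant promise to send ___ to Tobias so carelessly?
'send' is word 8.

8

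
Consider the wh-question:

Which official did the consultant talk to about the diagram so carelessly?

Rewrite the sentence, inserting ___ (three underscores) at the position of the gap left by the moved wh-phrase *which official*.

Pre-movement form: The consultant did talk to which official about the diagram so carelessly.
The filler 'which official' is interpreted as the object of the preposition 'to'. The gap is right after 'to'.

Which official did the consultant talk to ___ about the diagram so carelessly?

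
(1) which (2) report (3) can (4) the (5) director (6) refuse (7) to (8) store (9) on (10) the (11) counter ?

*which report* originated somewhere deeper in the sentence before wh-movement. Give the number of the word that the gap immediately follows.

8

Underlying clause: The director can refuse to store which report on the counter.
The filler 'which report' is interpreted as the direct object of 'store'. It moves to the left edge, and the trace sits right after 'store':
Which report can the director refuse to store ___ on the counter?
'store' is word 8.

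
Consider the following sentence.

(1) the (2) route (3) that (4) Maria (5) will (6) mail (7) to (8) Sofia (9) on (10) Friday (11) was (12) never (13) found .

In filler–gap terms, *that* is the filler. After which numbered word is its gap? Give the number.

'that' functions as the direct object of 'mail'. It moves to the left edge, and the trace sits right after 'mail':
The route that Maria will mail ___ to Sofia on Friday was never found.
'mail' is word 6.

6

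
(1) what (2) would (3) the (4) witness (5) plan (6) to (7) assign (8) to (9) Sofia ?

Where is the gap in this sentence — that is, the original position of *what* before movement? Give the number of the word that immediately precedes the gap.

7

In situ: The witness would plan to assign what to Sofia.
The filler 'what' is interpreted as the direct object of 'assign'. It moves to the left edge, and the trace sits right after 'assign':
What would the witness plan to assign ___ to Sofia?
'assign' is word 7.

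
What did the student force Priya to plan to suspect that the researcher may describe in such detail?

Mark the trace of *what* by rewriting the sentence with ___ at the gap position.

What did the student force Priya to plan to suspect that the researcher may describe ___ in such detail?

Pre-movement form: The student did force Priya to plan to suspect that the researcher may describe what in such detail.
'what' is the direct object of 'describe'. The gap is right after 'describe'.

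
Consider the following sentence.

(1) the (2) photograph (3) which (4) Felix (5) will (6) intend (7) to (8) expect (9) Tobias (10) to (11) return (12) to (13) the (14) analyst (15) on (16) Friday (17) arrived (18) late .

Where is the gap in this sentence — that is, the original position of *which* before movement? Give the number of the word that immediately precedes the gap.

The filler 'which' is interpreted as the direct object of 'return'. Wh-movement fronts it, leaving a gap right after 'return':
The photograph which Felix will intend to expect Tobias to return ___ to the analyst on Friday arrived late.
'return' is word 11.

11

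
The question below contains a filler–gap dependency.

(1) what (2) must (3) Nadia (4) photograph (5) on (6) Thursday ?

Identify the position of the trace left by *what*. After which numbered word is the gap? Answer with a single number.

4

Before movement: Nadia must photograph what on Thursday.
The filler 'what' is interpreted as the direct object of 'photograph'. It moves to the left edge, and the trace sits right after 'photograph':
What must Nadia photograph ___ on Thursday?
'photograph' is word 4.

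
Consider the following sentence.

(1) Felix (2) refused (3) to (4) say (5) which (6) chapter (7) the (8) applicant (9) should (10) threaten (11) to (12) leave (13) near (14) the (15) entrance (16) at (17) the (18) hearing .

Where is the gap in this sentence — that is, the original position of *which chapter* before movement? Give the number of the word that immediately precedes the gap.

In situ: The applicant should threaten to leave which chapter near the entrance at the hearing.
'which chapter' is the direct object of 'leave'. Fronting leaves a gap immediately after 'leave':
Felix refused to say which chapter the applicant should threaten to leave ___ near the entrance at the hearing.
'leave' is word 12.

12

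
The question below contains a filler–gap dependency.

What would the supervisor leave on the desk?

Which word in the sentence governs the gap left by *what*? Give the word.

leave

Pre-movement form: The supervisor would leave what on the desk.
The filler 'what' is interpreted as the direct object of 'leave'. Wh-movement fronts it, leaving a gap right after 'leave':
What would the supervisor leave ___ on the desk?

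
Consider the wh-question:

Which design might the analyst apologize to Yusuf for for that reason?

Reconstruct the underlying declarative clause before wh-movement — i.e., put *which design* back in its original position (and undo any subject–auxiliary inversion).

The filler 'which design' is interpreted as the object of the preposition 'for'. Wh-movement fronts it, leaving a gap right after 'for':
Which design might the analyst apologize to Yusuf for ___ for that reason?

The analyst might apologize to Yusuf for which design for that reason.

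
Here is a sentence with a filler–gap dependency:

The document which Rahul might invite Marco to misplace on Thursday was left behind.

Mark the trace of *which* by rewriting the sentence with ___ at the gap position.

'which' is the direct object of 'misplace'. The gap is right after 'misplace'.

The document which Rahul might invite Marco to misplace ___ on Thursday was left behind.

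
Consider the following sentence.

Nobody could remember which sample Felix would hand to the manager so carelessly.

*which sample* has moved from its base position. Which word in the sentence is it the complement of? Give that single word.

In situ: Felix would hand which sample to the manager so carelessly.
'which sample' is the direct object of 'hand'. It moves to the left edge, and the trace sits right after 'hand':
Nobody could remember which sample Felix would hand ___ to the manager so carelessly.

hand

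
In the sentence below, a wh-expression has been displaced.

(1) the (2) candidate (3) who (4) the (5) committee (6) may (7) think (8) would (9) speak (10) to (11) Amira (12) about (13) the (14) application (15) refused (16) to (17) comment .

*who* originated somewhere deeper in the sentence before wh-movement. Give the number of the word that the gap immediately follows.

7

'who' is the subject of the clause embedded under 'think'. Fronting leaves a gap immediately after 'think':
The candidate who the committee may think ___ would speak to Amira about the application refused to comment.
'think' is word 7.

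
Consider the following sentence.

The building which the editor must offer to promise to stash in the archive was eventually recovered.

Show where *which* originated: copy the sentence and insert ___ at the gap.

The building which the editor must offer to promise to stash ___ in the archive was eventually recovered.

'which' functions as the direct object of 'stash'. The gap is right after 'stash'.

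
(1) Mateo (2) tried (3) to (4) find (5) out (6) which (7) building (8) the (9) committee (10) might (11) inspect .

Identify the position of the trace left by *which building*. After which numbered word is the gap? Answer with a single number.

11

Before movement: The committee might inspect which building.
'which building' is the direct object of 'inspect'. Wh-movement fronts it, leaving a gap right after 'inspect':
Mateo tried to find out which building the committee might inspect ___.
'inspect' is word 11.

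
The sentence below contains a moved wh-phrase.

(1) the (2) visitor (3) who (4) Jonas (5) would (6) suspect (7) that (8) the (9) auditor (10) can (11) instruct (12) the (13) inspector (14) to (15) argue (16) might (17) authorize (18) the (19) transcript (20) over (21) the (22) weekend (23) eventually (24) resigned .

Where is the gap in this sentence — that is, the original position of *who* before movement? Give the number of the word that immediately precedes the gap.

15

'who' functions as the subject of the clause embedded under 'argue'. Wh-movement fronts it, leaving a gap right after 'argue':
The visitor who Jonas would suspect that the auditor can instruct the inspector to argue ___ might authorize the transcript over the weekend eventually resigned.
'argue' is word 15.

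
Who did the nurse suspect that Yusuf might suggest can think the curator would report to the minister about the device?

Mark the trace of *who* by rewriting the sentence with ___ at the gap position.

Who did the nurse suspect that Yusuf might suggest ___ can think the curator would report to the minister about the device?

Pre-movement form: The nurse did suspect that Yusuf might suggest who can think the curator would report to the minister about the device.
'who' is the subject of the clause embedded under 'suggest'. The gap is right after 'suggest'.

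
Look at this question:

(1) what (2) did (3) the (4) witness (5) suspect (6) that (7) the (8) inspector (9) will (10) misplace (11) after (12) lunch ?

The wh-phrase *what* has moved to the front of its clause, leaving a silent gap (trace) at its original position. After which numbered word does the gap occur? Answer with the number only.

Pre-movement form: The witness did suspect that the inspector will misplace what after lunch.
'what' functions as the direct object of 'misplace'. It moves to the left edge, and the trace sits right after 'misplace':
What did the witness suspect that the inspector will misplace ___ after lunch?
'misplace' is word 10.

10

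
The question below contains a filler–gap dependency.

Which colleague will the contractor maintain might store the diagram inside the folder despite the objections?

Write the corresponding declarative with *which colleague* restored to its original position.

The contractor will maintain which colleague might store the diagram inside the folder despite the objections.

The filler 'which colleague' is interpreted as the subject of the clause embedded under 'maintain'. It moves to the left edge, and the trace sits right after 'maintain':
Which colleague will the contractor maintain ___ might store the diagram inside the folder despite the objections?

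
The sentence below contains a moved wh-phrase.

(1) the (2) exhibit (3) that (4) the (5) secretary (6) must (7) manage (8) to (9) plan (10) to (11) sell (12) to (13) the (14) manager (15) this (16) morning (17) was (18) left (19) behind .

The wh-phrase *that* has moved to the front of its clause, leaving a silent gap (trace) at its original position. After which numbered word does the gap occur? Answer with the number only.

'that' functions as the direct object of 'sell'. Fronting leaves a gap immediately after 'sell':
The exhibit that the secretary must manage to plan to sell ___ to the manager this morning was left behind.
'sell' is word 11.

11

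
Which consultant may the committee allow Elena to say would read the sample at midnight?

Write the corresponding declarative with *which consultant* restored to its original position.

The committee may allow Elena to say which consultant would read the sample at midnight.

The filler 'which consultant' is interpreted as the subject of the clause embedded under 'say'. It moves to the left edge, and the trace sits right after 'say':
Which consultant may the committee allow Elena to say ___ would read the sample at midnight?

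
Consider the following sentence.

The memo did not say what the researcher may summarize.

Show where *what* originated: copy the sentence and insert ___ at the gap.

Underlying clause: The researcher may summarize what.
'what' functions as the direct object of 'summarize'. The gap is right after 'summarize'.

The memo did not say what the researcher may summarize ___.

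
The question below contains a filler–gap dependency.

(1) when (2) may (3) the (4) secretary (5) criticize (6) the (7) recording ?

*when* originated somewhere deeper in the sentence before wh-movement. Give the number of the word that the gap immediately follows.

Underlying clause: The secretary may criticize the recording when.
'when' is the temporal adjunct. Fronting leaves a gap immediately after 'recording':
When may the secretary criticize the recording ___?
'recording' is word 7.

7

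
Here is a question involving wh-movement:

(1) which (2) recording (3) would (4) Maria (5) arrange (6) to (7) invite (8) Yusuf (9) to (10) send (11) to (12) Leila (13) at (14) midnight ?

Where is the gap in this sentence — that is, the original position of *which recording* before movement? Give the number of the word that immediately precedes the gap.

Pre-movement form: Maria would arrange to invite Yusuf to send which recording to Leila at midnight.
The filler 'which recording' is interpreted as the direct object of 'send'. Wh-movement fronts it, leaving a gap right after 'send':
Which recording would Maria arrange to invite Yusuf to send ___ to Leila at midnight?
'send' is word 10.

10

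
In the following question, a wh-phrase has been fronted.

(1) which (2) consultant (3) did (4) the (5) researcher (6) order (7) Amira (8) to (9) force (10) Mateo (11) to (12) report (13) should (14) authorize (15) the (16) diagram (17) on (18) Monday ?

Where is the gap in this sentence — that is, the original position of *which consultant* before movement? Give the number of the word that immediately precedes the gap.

Underlying clause: The researcher did order Amira to force Mateo to report which consultant should authorize the diagram on Monday.
'which consultant' functions as the subject of the clause embedded under 'report'. It moves to the left edge, and the trace sits right after 'report':
Which consultant did the researcher order Amira to force Mateo to report ___ should authorize the diagram on Monday?
'report' is word 12.

12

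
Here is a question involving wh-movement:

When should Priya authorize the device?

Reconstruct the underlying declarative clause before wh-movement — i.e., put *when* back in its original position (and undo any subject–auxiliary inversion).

Priya should authorize the device when.

'when' is the temporal adjunct. Wh-movement fronts it, leaving a gap right after 'device':
When should Priya authorize the device ___?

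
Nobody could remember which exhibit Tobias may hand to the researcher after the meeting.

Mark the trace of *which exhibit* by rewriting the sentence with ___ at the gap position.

Pre-movement form: Tobias may hand which exhibit to the researcher after the meeting.
'which exhibit' functions as the direct object of 'hand'. The gap is right after 'hand'.

Nobody could remember which exhibit Tobias may hand ___ to the researcher after the meeting.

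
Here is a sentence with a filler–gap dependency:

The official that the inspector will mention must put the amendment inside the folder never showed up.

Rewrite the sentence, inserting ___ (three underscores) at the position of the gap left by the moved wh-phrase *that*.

The official that the inspector will mention ___ must put the amendment inside the folder never showed up.

'that' is the subject of the clause embedded under 'mention'. The gap is right after 'mention'.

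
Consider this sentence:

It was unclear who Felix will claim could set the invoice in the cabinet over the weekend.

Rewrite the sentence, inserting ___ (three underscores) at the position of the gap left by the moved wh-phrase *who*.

Underlying clause: Felix will claim who could set the invoice in the cabinet over the weekend.
The filler 'who' is interpreted as the subject of the clause embedded under 'claim'. The gap is right after 'claim'.

It was unclear who Felix will claim ___ could set the invoice in the cabinet over the weekend.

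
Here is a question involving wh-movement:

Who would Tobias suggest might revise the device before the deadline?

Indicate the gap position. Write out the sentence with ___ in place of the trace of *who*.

Pre-movement form: Tobias would suggest who might revise the device before the deadline.
'who' functions as the subject of the clause embedded under 'suggest'. The gap is right after 'suggest'.

Who would Tobias suggest ___ might revise the device before the deadline?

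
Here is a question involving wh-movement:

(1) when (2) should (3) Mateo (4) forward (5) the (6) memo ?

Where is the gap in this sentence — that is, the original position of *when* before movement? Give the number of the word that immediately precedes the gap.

6

In situ: Mateo should forward the memo when.
'when' functions as the temporal adjunct. Fronting leaves a gap immediately after 'memo':
When should Mateo forward the memo ___?
'memo' is word 6.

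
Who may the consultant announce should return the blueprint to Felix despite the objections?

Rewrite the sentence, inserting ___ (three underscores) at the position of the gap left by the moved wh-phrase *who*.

Who may the consultant announce ___ should return the blueprint to Felix despite the objections?

Underlying clause: The consultant may announce who should return the blueprint to Felix despite the objections.
The filler 'who' is interpreted as the subject of the clause embedded under 'announce'. The gap is right after 'announce'.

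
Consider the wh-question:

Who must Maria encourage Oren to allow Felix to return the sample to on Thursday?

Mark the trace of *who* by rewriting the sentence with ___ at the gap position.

Before movement: Maria must encourage Oren to allow Felix to return the sample to who on Thursday.
'who' functions as the object of the preposition 'to' (recipient of 'return'). The gap is right after 'to'.

Who must Maria encourage Oren to allow Felix to return the sample to ___ on Thursday?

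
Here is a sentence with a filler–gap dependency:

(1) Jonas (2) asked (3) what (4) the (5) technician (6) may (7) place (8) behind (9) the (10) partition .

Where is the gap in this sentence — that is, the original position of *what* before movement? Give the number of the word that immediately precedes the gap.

7

Pre-movement form: The technician may place what behind the partition.
'what' functions as the direct object of 'place'. Wh-movement fronts it, leaving a gap right after 'place':
Jonas asked what the technician may place ___ behind the partition.
'place' is word 7.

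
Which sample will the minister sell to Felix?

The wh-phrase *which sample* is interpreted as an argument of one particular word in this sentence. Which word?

sell

Pre-movement form: The minister will sell which sample to Felix.
'which sample' functions as the direct object of 'sell'. Wh-movement fronts it, leaving a gap right after 'sell':
Which sample will the minister sell ___ to Felix?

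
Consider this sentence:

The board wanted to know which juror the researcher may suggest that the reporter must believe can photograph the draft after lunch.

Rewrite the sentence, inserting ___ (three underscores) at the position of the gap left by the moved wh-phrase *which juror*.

Before movement: The researcher may suggest that the reporter must believe which juror can photograph the draft after lunch.
'which juror' is the subject of the clause embedded under 'believe'. The gap is right after 'believe'.

The board wanted to know which juror the researcher may suggest that the reporter must believe ___ can photograph the draft after lunch.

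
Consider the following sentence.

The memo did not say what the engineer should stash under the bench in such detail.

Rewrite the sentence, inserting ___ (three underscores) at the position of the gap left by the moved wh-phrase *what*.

Underlying clause: The engineer should stash what under the bench in such detail.
The filler 'what' is interpreted as the direct object of 'stash'. The gap is right after 'stash'.

The memo did not say what the engineer should stash ___ under the bench in such detail.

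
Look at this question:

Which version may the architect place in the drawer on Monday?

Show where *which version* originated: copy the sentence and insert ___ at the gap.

Before movement: The architect may place which version in the drawer on Monday.
The filler 'which version' is interpreted as the direct object of 'place'. The gap is right after 'place'.

Which version may the architect place ___ in the drawer on Monday?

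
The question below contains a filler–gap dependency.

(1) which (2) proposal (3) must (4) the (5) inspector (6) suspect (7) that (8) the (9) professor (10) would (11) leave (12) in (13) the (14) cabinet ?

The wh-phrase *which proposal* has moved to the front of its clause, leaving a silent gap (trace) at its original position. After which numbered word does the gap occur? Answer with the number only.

11

Underlying clause: The inspector must suspect that the professor would leave which proposal in the cabinet.
'which proposal' is the direct object of 'leave'. Wh-movement fronts it, leaving a gap right after 'leave':
Which proposal must the inspector suspect that the professor would leave ___ in the cabinet?
'leave' is word 11.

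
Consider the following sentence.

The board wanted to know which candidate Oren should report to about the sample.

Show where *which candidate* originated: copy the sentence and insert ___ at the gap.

Pre-movement form: Oren should report to which candidate about the sample.
'which candidate' functions as the object of the preposition 'to'. The gap is right after 'to'.

The board wanted to know which candidate Oren should report to ___ about the sample.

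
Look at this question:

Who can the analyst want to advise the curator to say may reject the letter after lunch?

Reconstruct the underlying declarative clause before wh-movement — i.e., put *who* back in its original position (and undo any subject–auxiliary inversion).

'who' is the subject of the clause embedded under 'say'. Wh-movement fronts it, leaving a gap right after 'say':
Who can the analyst want to advise the curator to say ___ may reject the letter after lunch?

The analyst can want to advise the curator to say who may reject the letter after lunch.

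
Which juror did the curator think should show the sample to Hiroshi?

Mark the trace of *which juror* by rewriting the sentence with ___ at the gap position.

Which juror did the curator think ___ should show the sample to Hiroshi?

Before movement: The curator did think which juror should show the sample to Hiroshi.
The filler 'which juror' is interpreted as the subject of the clause embedded under 'think'. The gap is right after 'think'.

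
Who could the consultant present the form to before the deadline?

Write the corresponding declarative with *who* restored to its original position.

The consultant could present the form to who before the deadline.

'who' functions as the object of the preposition 'to' (recipient of 'present'). Fronting leaves a gap immediately after 'to':
Who could the consultant present the form to ___ before the deadline?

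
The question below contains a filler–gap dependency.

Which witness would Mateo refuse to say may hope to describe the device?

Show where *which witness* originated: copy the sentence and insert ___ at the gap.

Which witness would Mateo refuse to say ___ may hope to describe the device?

In situ: Mateo would refuse to say which witness may hope to describe the device.
'which witness' is the subject of the clause embedded under 'say'. The gap is right after 'say'.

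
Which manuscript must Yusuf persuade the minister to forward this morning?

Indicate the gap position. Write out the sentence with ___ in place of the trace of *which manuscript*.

Underlying clause: Yusuf must persuade the minister to forward which manuscript this morning.
'which manuscript' functions as the direct object of 'forward'. The gap is right after 'forward'.

Which manuscript must Yusuf persuade the minister to forward ___ this morning?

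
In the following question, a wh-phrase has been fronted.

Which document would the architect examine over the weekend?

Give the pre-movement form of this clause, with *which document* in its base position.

The architect would examine which document over the weekend.

'which document' is the direct object of 'examine'. Wh-movement fronts it, leaving a gap right after 'examine':
Which document would the architect examine ___ over the weekend?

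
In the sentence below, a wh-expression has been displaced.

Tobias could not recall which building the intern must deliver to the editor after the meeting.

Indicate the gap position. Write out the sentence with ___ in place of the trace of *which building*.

Tobias could not recall which building the intern must deliver ___ to the editor after the meeting.

In situ: The intern must deliver which building to the editor after the meeting.
'which building' functions as the direct object of 'deliver'. The gap is right after 'deliver'.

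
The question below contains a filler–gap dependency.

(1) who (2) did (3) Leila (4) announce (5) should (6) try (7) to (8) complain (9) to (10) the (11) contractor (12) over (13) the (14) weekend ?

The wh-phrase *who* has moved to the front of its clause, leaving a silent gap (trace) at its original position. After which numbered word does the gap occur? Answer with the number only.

In situ: Leila did announce who should try to complain to the contractor over the weekend.
The filler 'who' is interpreted as the subject of the clause embedded under 'announce'. Fronting leaves a gap immediately after 'announce':
Who did Leila announce ___ should try to complain to the contractor over the weekend?
'announce' is word 4.

4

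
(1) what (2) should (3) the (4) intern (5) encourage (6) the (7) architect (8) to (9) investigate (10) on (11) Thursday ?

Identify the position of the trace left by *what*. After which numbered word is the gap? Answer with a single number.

9

Pre-movement form: The intern should encourage the architect to investigate what on Thursday.
'what' is the direct object of 'investigate'. It moves to the left edge, and the trace sits right after 'investigate':
What should the intern encourage the architect to investigate ___ on Thursday?
'investigate' is word 9.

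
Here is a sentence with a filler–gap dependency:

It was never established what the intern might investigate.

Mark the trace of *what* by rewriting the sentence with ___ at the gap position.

It was never established what the intern might investigate ___.

Before movement: The intern might investigate what.
'what' is the direct object of 'investigate'. The gap is right after 'investigate'.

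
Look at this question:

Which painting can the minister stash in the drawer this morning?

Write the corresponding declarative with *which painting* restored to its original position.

The minister can stash which painting in the drawer this morning.

'which painting' functions as the direct object of 'stash'. Fronting leaves a gap immediately after 'stash':
Which painting can the minister stash ___ in the drawer this morning?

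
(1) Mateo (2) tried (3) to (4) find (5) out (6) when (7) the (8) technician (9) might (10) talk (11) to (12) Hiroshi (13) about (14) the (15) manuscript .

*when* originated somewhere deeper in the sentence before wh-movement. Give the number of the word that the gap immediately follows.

Underlying clause: The technician might talk to Hiroshi about the manuscript when.
The filler 'when' is interpreted as the temporal adjunct. Wh-movement fronts it, leaving a gap right after 'manuscript':
Mateo tried to find out when the technician might talk to Hiroshi about the manuscript ___.
'manuscript' is word 15.

15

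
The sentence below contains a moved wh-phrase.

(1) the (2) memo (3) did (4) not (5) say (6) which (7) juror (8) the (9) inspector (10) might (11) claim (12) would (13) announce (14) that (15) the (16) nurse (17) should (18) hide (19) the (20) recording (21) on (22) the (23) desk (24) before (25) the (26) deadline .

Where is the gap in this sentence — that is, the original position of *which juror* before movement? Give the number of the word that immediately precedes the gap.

11

In situ: The inspector might claim which juror would announce that the nurse should hide the recording on the desk before the deadline.
'which juror' functions as the subject of the clause embedded under 'claim'. Fronting leaves a gap immediately after 'claim':
The memo did not say which juror the inspector might claim ___ would announce that the nurse should hide the recording on the desk before the deadline.
'claim' is word 11.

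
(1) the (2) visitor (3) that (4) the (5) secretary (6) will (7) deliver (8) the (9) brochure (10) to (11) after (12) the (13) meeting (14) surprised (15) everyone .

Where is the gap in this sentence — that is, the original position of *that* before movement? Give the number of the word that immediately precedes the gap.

The filler 'that' is interpreted as the object of the preposition 'to' (recipient of 'deliver'). Fronting leaves a gap immediately after 'to':
The visitor that the secretary will deliver the brochure to ___ after the meeting surprised everyone.
'to' is word 10.

10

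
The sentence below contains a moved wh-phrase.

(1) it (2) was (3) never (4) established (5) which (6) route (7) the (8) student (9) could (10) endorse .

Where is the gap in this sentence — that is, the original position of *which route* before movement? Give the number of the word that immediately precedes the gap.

Pre-movement form: The student could endorse which route.
'which route' is the direct object of 'endorse'. Wh-movement fronts it, leaving a gap right after 'endorse':
It was never established which route the student could endorse ___.
'endorse' is word 10.

10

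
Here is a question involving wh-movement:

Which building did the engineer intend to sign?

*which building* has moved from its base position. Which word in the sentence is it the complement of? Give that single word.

sign

In situ: The engineer did intend to sign which building.
The filler 'which building' is interpreted as the direct object of 'sign'. It moves to the left edge, and the trace sits right after 'sign':
Which building did the engineer intend to sign ___?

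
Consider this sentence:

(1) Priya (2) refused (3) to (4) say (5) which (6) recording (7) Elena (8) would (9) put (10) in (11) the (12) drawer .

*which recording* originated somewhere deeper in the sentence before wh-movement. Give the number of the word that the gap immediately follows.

9

Pre-movement form: Elena would put which recording in the drawer.
'which recording' functions as the direct object of 'put'. It moves to the left edge, and the trace sits right after 'put':
Priya refused to say which recording Elena would put ___ in the drawer.
'put' is word 9.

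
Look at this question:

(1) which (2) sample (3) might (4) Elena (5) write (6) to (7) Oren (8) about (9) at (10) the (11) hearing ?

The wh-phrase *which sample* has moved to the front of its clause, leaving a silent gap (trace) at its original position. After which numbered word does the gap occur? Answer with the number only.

Before movement: Elena might write to Oren about which sample at the hearing.
'which sample' functions as the object of the preposition 'about'. Wh-movement fronts it, leaving a gap right after 'about':
Which sample might Elena write to Oren about ___ at the hearing?
'about' is word 8.

8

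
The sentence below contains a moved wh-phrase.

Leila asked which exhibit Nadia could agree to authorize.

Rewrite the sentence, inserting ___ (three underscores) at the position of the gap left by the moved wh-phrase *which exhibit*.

Pre-movement form: Nadia could agree to authorize which exhibit.
'which exhibit' functions as the direct object of 'authorize'. The gap is right after 'authorize'.

Leila asked which exhibit Nadia could agree to authorize ___.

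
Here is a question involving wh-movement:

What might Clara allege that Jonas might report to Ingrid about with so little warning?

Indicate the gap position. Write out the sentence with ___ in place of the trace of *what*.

Underlying clause: Clara might allege that Jonas might report to Ingrid about what with so little warning.
The filler 'what' is interpreted as the object of the preposition 'about'. The gap is right after 'about'.

What might Clara allege that Jonas might report to Ingrid about ___ with so little warning?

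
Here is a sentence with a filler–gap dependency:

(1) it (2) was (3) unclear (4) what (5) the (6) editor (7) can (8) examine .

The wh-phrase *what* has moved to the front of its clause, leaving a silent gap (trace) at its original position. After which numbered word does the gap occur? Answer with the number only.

8

Before movement: The editor can examine what.
'what' functions as the direct object of 'examine'. It moves to the left edge, and the trace sits right after 'examine':
It was unclear what the editor can examine ___.
'examine' is word 8.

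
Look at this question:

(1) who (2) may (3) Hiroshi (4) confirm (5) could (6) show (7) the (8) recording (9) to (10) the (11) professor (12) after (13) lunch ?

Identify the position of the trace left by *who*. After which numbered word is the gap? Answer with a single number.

4

Before movement: Hiroshi may confirm who could show the recording to the professor after lunch.
'who' functions as the subject of the clause embedded under 'confirm'. It moves to the left edge, and the trace sits right after 'confirm':
Who may Hiroshi confirm ___ could show the recording to the professor after lunch?
'confirm' is word 4.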